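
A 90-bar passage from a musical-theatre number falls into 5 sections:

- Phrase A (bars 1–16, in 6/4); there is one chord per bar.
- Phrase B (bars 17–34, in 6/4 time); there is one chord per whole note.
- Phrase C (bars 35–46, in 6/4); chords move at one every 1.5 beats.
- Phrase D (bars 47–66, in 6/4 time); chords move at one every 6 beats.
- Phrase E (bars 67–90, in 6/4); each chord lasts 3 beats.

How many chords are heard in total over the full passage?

159 chords

A: 16 bars × 6 beats = 96 beats; 6 beats/chord → 16 chords.
B: 18 bars × 6 beats = 108 beats; 4 beats/chord → 27 chords.
C: 12 bars × 6 beats = 72 beats; 1.5 beats/chord → 48 chords.
D: 20 bars × 6 beats = 120 beats; 6 beats/chord → 20 chords.
E: 24 bars × 6 beats = 144 beats; 3 beats/chord → 48 chords.
Total: 16 + 27 + 48 + 20 + 48 = 159.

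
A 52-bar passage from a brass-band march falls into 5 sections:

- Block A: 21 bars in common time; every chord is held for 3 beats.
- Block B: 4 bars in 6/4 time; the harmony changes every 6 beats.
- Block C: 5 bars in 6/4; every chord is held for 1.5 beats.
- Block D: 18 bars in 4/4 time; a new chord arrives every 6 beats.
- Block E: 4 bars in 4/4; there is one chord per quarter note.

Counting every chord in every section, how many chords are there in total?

80 chords

A: 21 bars × 4 beats = 84 beats; 3 beats/chord → 28 chords.
B: 4 bars × 6 beats = 24 beats; 6 beats/chord → 4 chords.
C: 5 bars × 6 beats = 30 beats; 1.5 beats/chord → 20 chords.
D: 18 bars × 4 beats = 72 beats; 6 beats/chord → 12 chords.
E: 4 bars × 4 beats = 16 beats; 1 beat/chord → 16 chords.
Total: 28 + 4 + 20 + 12 + 16 = 80.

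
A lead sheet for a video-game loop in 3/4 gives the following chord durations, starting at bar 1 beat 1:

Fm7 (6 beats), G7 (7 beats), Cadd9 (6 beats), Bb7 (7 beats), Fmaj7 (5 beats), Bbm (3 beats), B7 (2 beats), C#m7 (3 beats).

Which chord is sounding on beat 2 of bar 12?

B7

Beat 2 of bar 12 is beat (12−1)×3 + 2 = 35 overall.
Running totals: Fm7 ends at 6, G7 ends at 13, Cadd9 ends at 19, Bb7 ends at 26, Fmaj7 ends at 31, Bbm ends at 34, B7 ends at 36.
Beat 35 falls within B7.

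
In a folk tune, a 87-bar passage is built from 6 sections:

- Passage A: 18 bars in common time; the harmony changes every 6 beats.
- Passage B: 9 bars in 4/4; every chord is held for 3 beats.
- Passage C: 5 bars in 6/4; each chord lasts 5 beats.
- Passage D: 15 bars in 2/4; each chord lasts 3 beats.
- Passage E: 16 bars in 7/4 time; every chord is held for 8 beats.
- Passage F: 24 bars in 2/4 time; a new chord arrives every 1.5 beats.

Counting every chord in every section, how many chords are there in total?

86 chords

A has 72 beats and chords last 6 each, so 12 chords.
B has 36 beats and chords last 3 each, so 12 chords.
C has 30 beats and chords last 5 each, so 6 chords.
D has 30 beats and chords last 3 each, so 10 chords.
E has 112 beats and chords last 8 each, so 14 chords.
F has 48 beats and chords last 1.5 each, so 32 chords.
Total: 12 + 12 + 6 + 10 + 14 + 32 = 86.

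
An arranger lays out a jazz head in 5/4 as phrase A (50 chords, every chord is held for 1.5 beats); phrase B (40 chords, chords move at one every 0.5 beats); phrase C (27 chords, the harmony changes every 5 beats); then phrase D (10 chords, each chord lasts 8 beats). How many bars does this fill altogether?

62 bars

A: 50 × 1.5 = 75 beats = 15 bars.
B: 40 × 0.5 = 20 beats = 4 bars.
C: 27 × 5 = 135 beats = 27 bars.
D: 10 × 8 = 80 beats = 16 bars.
Total: 15 + 4 + 27 + 16 = 62 bars.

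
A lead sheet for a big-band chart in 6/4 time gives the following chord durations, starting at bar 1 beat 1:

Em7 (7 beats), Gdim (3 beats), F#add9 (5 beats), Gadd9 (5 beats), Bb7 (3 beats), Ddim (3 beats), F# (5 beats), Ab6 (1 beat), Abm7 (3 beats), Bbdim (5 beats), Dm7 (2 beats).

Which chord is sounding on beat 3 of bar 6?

Abm7

Beat 3 of bar 6 is beat (6−1)×6 + 3 = 33 overall.
Running totals: Em7 ends at 7, Gdim ends at 10, F#add9 ends at 15, Gadd9 ends at 20, Bb7 ends at 23, Ddim ends at 26, F# ends at 31, Ab6 ends at 32, Abm7 ends at 35.
Beat 33 falls within Abm7.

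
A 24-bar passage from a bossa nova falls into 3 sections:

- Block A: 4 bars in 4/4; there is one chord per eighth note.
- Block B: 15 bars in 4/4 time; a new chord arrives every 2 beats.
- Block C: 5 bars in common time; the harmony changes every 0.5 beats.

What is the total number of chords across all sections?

102 chords

A has 16 beats and chords last 0.5 each, so 32 chords.
B has 60 beats and chords last 2 each, so 30 chords.
C has 20 beats and chords last 0.5 each, so 40 chords.
Total: 32 + 30 + 40 = 102.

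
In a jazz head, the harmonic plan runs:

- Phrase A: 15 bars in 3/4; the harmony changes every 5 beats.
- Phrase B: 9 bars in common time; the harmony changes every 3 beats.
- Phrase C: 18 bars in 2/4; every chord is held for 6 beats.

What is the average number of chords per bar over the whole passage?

9/14 chords per bar

A: 15 × 3 = 45 beats ÷ 5 = 9 chords.
B: 9 × 4 = 36 beats ÷ 3 = 12 chords.
C: 18 × 2 = 36 beats ÷ 6 = 6 chords.
Overall: 27 chords over 42 bars → 27/42 = 9/14 chords per bar.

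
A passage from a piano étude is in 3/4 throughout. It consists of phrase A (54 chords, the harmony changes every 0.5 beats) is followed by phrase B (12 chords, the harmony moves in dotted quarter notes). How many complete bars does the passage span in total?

A: 54 × 0.5 = 27 beats = 9 bars.
B: 12 × 1.5 = 18 beats = 6 bars.
Total: 9 + 6 = 15 bars.

15 bars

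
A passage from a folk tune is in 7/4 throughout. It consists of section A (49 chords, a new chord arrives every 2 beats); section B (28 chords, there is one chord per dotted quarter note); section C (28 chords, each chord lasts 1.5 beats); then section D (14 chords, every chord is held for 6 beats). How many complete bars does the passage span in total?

A: 49 × 2 = 98 beats = 14 bars.
B: 28 × 1.5 = 42 beats = 6 bars.
C: 28 × 1.5 = 42 beats = 6 bars.
D: 14 × 6 = 84 beats = 12 bars.
Total: 14 + 6 + 6 + 12 = 38 bars.

38 bars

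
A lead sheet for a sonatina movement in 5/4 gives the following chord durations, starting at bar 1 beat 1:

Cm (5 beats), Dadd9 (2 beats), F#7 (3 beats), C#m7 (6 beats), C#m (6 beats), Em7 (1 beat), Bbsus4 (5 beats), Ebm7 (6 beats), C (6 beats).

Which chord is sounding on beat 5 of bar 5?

Bbsus4

Beat 5 of bar 5 is beat (5−1)×5 + 5 = 25 overall.
Running totals: Cm ends at 5, Dadd9 ends at 7, F#7 ends at 10, C#m7 ends at 16, C#m ends at 22, Em7 ends at 23, Bbsus4 ends at 28.
Beat 25 falls within Bbsus4.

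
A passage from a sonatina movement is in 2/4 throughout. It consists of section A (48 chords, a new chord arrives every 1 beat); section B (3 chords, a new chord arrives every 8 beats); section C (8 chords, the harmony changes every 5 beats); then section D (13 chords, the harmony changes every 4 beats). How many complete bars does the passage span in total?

A: 48 × 1 = 48 beats = 24 bars.
B: 3 × 8 = 24 beats = 12 bars.
C: 8 × 5 = 40 beats = 20 bars.
D: 13 × 4 = 52 beats = 26 bars.
Total: 24 + 12 + 20 + 26 = 82 bars.

82 bars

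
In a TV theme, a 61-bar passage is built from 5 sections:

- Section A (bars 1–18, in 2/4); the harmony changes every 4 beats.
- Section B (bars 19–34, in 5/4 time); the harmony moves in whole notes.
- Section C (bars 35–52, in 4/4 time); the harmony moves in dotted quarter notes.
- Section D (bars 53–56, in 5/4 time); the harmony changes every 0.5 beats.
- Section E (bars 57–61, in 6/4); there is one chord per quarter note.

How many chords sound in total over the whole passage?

147 chords

A: 18 bars × 2 beats = 36 beats; 4 beats/chord → 9 chords.
B: 16 bars × 5 beats = 80 beats; 4 beats/chord → 20 chords.
C: 18 bars × 4 beats = 72 beats; 1.5 beats/chord → 48 chords.
D: 4 bars × 5 beats = 20 beats; 0.5 beats/chord → 40 chords.
E: 5 bars × 6 beats = 30 beats; 1 beat/chord → 30 chords.
Total: 9 + 20 + 48 + 40 + 30 = 147.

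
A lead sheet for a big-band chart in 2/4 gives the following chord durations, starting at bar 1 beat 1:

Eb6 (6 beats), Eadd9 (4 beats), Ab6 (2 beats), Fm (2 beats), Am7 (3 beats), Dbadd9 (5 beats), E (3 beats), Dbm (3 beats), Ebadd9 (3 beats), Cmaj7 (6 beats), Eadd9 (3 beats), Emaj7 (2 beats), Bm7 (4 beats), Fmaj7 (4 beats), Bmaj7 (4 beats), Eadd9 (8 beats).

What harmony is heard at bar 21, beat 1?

Emaj7

Beat 1 of bar 21 is beat (21−1)×2 + 1 = 41 overall.
Running totals: Eb6 ends at 6, Eadd9 ends at 10, Ab6 ends at 12, Fm ends at 14, Am7 ends at 17, Dbadd9 ends at 22, E ends at 25, Dbm ends at 28, Ebadd9 ends at 31, Cmaj7 ends at 37, Eadd9 ends at 40, Emaj7 ends at 42.
Beat 41 falls within Emaj7.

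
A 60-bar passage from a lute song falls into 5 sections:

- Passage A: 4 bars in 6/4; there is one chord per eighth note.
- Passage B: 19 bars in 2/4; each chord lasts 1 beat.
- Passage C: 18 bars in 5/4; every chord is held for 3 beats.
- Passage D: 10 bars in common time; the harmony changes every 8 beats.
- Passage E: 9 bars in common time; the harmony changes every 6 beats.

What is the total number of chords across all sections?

127 chords

A has 24 beats and chords last 0.5 each, so 48 chords.
B has 38 beats and chords last 1 each, so 38 chords.
C has 90 beats and chords last 3 each, so 30 chords.
D has 40 beats and chords last 8 each, so 5 chords.
E has 36 beats and chords last 6 each, so 6 chords.
Total: 48 + 38 + 30 + 5 + 6 = 127.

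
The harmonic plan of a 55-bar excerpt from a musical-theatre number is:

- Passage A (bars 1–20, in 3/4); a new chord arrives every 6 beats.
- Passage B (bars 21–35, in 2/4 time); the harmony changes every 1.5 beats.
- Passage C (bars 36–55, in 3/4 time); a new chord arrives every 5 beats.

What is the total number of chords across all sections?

42 chords

A has 60 beats and chords last 6 each, so 10 chords.
B has 30 beats and chords last 1.5 each, so 20 chords.
C has 60 beats and chords last 5 each, so 12 chords.
Total: 10 + 20 + 12 = 42.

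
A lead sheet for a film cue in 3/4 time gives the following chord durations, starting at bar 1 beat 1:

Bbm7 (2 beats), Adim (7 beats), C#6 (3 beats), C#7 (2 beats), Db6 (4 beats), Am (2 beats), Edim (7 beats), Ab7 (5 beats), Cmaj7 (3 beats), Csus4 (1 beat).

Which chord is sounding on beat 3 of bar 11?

Beat 3 of bar 11 is beat (11−1)×3 + 3 = 33 overall.
Running totals: Bbm7 ends at 2, Adim ends at 9, C#6 ends at 12, C#7 ends at 14, Db6 ends at 18, Am ends at 20, Edim ends at 27, Ab7 ends at 32, Cmaj7 ends at 35.
Beat 33 falls within Cmaj7.

Cmaj7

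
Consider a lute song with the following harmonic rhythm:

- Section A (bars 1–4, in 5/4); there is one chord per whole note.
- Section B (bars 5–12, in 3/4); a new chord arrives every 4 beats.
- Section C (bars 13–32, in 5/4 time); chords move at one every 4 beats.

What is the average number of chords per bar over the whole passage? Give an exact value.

1.125 chords per bar

A: 4 bars of 5 beats is 20 beats; at 4 beats each that's 5 chords.
B: 8 bars of 3 beats is 24 beats; at 4 beats each that's 6 chords.
C: 20 bars of 5 beats is 100 beats; at 4 beats each that's 25 chords.
Overall: 36 chords over 32 bars → 36/32 = 1.125 chords per bar.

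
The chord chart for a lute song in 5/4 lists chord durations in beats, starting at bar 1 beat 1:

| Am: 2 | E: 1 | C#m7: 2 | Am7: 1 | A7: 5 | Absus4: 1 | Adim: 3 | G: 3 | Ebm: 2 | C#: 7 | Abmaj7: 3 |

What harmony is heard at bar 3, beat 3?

Adim

Beat 3 of bar 3 is beat (3−1)×5 + 3 = 13 overall.
Running totals: Am ends at 2, E ends at 3, C#m7 ends at 5, Am7 ends at 6, A7 ends at 11, Absus4 ends at 12, Adim ends at 15.
Beat 13 falls within Adim.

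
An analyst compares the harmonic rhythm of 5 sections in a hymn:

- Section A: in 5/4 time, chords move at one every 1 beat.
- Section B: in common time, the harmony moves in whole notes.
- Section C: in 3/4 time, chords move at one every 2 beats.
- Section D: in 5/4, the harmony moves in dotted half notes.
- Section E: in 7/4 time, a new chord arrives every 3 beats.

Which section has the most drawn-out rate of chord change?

A: each chord is 1 beat in 5/4, so 5 per bar.
B: each chord is 4 beats in 4/4, so 1 per bar.
C: each chord is 2 beats in 3/4, so 1.5 per bar.
D: each chord is 3 beats in 5/4, so 5/3 per bar.
E: each chord is 3 beats in 7/4, so 7/3 per bar.
Slowest is B at 1 chords/bar.

Section B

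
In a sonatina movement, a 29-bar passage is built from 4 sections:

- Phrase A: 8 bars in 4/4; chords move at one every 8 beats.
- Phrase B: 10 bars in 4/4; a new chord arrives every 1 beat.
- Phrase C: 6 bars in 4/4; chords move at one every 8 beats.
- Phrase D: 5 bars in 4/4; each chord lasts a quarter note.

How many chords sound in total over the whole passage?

A has 32 beats and chords last 8 each, so 4 chords.
B has 40 beats and chords last 1 each, so 40 chords.
C has 24 beats and chords last 8 each, so 3 chords.
D has 20 beats and chords last 1 each, so 20 chords.
Total: 4 + 40 + 3 + 20 = 67.

67 chords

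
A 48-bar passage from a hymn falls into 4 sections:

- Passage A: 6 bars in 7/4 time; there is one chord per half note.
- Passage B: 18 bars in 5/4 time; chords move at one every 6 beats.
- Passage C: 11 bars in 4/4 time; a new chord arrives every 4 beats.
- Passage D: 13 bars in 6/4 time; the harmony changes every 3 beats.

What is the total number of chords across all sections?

A has 42 beats and chords last 2 each, so 21 chords.
B has 90 beats and chords last 6 each, so 15 chords.
C has 44 beats and chords last 4 each, so 11 chords.
D has 78 beats and chords last 3 each, so 26 chords.
Total: 21 + 15 + 11 + 26 = 73.

73 chords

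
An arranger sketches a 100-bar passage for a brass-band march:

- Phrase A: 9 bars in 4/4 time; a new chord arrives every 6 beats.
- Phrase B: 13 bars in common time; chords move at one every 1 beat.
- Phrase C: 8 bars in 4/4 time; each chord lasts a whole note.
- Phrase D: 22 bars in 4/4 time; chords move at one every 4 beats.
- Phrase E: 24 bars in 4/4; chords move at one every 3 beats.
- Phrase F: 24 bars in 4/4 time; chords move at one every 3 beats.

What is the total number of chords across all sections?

152 chords

A: 9·4 = 36 beats, 36/6 = 6 chords.
B: 13·4 = 52 beats, 52/1 = 52 chords.
C: 8·4 = 32 beats, 32/4 = 8 chords.
D: 22·4 = 88 beats, 88/4 = 22 chords.
E: 24·4 = 96 beats, 96/3 = 32 chords.
F: 24·4 = 96 beats, 96/3 = 32 chords.
Total: 6 + 52 + 8 + 22 + 32 + 32 = 152.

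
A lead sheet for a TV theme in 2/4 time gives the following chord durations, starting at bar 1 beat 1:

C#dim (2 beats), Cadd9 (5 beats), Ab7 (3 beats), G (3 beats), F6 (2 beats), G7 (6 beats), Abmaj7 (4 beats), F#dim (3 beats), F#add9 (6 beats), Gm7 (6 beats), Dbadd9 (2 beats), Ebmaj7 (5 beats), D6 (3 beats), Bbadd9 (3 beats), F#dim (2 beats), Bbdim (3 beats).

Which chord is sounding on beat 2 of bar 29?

Bbdim

Beat 2 of bar 29 is beat (29−1)×2 + 2 = 58 overall.
Running totals: C#dim ends at 2, Cadd9 ends at 7, Ab7 ends at 10, G ends at 13, F6 ends at 15, G7 ends at 21, Abmaj7 ends at 25, F#dim ends at 28, F#add9 ends at 34, Gm7 ends at 40, Dbadd9 ends at 42, Ebmaj7 ends at 47, D6 ends at 50, Bbadd9 ends at 53, F#dim ends at 55, Bbdim ends at 58.
Beat 58 falls within Bbdim.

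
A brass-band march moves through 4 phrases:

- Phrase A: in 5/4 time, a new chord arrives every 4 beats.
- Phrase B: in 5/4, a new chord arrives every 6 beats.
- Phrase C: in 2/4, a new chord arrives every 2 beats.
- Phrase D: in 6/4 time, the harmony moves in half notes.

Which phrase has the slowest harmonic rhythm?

A: each chord is 4 beats in 5/4, so 1.25 per bar.
B: each chord is 6 beats in 5/4, so 5/6 per bar.
C: each chord is 2 beats in 2/4, so 1 per bar.
D: each chord is 2 beats in 6/4, so 3 per bar.
Slowest is B at 5/6 chords/bar.

Phrase B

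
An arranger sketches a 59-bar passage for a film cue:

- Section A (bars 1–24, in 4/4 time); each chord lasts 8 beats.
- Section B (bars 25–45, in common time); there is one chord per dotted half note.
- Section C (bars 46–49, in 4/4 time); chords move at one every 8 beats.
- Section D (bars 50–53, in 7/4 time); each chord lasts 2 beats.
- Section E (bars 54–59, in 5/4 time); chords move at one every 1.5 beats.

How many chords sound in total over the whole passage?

76 chords

A: 24 bars × 4 beats = 96 beats; 8 beats/chord → 12 chords.
B: 21 bars × 4 beats = 84 beats; 3 beats/chord → 28 chords.
C: 4 bars × 4 beats = 16 beats; 8 beats/chord → 2 chords.
D: 4 bars × 7 beats = 28 beats; 2 beats/chord → 14 chords.
E: 6 bars × 5 beats = 30 beats; 1.5 beats/chord → 20 chords.
Total: 12 + 28 + 2 + 14 + 20 = 76.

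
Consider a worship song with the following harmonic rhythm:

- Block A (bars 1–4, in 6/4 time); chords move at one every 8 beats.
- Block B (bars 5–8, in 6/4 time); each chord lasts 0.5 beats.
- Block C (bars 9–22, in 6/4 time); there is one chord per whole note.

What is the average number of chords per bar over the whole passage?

36/11 chords per bar

A: 4 bars of 6 beats is 24 beats; at 8 beats each that's 3 chords.
B: 4 bars of 6 beats is 24 beats; at 0.5 beats each that's 48 chords.
C: 14 bars of 6 beats is 84 beats; at 4 beats each that's 21 chords.
Overall: 72 chords over 22 bars → 72/22 = 36/11 chords per bar.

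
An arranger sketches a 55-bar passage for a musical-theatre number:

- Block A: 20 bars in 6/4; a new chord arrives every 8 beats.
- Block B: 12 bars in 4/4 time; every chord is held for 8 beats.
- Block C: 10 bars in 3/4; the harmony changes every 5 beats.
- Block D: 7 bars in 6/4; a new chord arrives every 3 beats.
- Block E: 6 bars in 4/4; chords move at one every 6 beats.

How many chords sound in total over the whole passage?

A: 20 bars × 6 beats = 120 beats; 8 beats/chord → 15 chords.
B: 12 bars × 4 beats = 48 beats; 8 beats/chord → 6 chords.
C: 10 bars × 3 beats = 30 beats; 5 beats/chord → 6 chords.
D: 7 bars × 6 beats = 42 beats; 3 beats/chord → 14 chords.
E: 6 bars × 4 beats = 24 beats; 6 beats/chord → 4 chords.
Total: 15 + 6 + 6 + 14 + 4 = 45.

45 chords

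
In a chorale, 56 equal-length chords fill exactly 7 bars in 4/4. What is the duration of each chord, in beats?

7 bars × 4 beats/bar = 28 beats total.
28 beats ÷ 56 chords = 0.5 beats per chord.
(That is an eighth note.)

0.5 beats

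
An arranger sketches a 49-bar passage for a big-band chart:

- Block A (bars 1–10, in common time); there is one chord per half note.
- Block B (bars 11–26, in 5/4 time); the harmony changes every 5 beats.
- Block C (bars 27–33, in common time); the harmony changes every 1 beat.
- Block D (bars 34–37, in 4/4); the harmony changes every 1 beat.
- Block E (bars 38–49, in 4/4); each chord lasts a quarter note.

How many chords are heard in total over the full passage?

A has 40 beats and chords last 2 each, so 20 chords.
B has 80 beats and chords last 5 each, so 16 chords.
C has 28 beats and chords last 1 each, so 28 chords.
D has 16 beats and chords last 1 each, so 16 chords.
E has 48 beats and chords last 1 each, so 48 chords.
Total: 20 + 16 + 28 + 16 + 48 = 128.

128 chords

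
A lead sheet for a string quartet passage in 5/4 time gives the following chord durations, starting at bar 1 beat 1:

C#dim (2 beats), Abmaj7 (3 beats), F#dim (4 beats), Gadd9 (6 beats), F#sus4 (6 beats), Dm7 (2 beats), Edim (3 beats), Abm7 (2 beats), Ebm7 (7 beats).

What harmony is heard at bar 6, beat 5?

Ebm7

Beat 5 of bar 6 is beat (6−1)×5 + 5 = 30 overall.
Running totals: C#dim ends at 2, Abmaj7 ends at 5, F#dim ends at 9, Gadd9 ends at 15, F#sus4 ends at 21, Dm7 ends at 23, Edim ends at 26, Abm7 ends at 28, Ebm7 ends at 35.
Beat 30 falls within Ebm7.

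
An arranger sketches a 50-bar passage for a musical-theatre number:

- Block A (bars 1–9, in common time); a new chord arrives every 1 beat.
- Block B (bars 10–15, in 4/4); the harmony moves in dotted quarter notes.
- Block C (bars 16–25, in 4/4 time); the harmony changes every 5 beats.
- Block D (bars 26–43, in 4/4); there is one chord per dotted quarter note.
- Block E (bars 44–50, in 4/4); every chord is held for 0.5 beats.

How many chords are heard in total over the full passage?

A: 9·4 = 36 beats, 36/1 = 36 chords.
B: 6·4 = 24 beats, 24/1.5 = 16 chords.
C: 10·4 = 40 beats, 40/5 = 8 chords.
D: 18·4 = 72 beats, 72/1.5 = 48 chords.
E: 7·4 = 28 beats, 28/0.5 = 56 chords.
Total: 36 + 16 + 8 + 48 + 56 = 164.

164 chords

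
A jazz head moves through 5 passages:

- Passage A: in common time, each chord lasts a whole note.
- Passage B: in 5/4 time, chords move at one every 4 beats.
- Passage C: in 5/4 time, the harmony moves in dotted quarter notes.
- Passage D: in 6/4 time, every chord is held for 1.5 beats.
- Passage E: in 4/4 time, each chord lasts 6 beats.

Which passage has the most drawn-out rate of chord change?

A: 4 beats/bar ÷ 4 beats/chord = 1 chord/bar.
B: 5 beats/bar ÷ 4 beats/chord = 1.25 chords/bar.
C: 5 beats/bar ÷ 1.5 beats/chord = 10/3 chords/bar.
D: 6 beats/bar ÷ 1.5 beats/chord = 4 chords/bar.
E: 4 beats/bar ÷ 6 beats/chord = 2/3 chords/bar.
Slowest is E at 2/3 chords/bar.

Passage E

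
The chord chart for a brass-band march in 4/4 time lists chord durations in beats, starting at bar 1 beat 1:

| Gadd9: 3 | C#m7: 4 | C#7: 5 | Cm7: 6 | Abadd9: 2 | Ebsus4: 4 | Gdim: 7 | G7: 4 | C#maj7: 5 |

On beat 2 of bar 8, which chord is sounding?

Beat 2 of bar 8 is beat (8−1)×4 + 2 = 30 overall.
Running totals: Gadd9 ends at 3, C#m7 ends at 7, C#7 ends at 12, Cm7 ends at 18, Abadd9 ends at 20, Ebsus4 ends at 24, Gdim ends at 31.
Beat 30 falls within Gdim.

Gdim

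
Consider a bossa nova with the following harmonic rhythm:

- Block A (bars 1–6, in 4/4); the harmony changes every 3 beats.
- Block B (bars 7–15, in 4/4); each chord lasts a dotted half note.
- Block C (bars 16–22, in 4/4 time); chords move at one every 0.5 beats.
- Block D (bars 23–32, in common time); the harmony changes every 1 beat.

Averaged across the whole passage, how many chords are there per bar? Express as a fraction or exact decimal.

3.625 chords per bar

A: 6 bars of 4 beats is 24 beats; at 3 beats each that's 8 chords.
B: 9 bars of 4 beats is 36 beats; at 3 beats each that's 12 chords.
C: 7 bars of 4 beats is 28 beats; at 0.5 beats each that's 56 chords.
D: 10 bars of 4 beats is 40 beats; at 1 beat each that's 40 chords.
Overall: 116 chords over 32 bars → 116/32 = 3.625 chords per bar.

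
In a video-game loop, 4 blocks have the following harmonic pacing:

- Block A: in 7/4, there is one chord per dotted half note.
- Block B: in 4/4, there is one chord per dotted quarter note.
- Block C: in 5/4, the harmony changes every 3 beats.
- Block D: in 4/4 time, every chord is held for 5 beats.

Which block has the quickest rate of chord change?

Block B

A: each chord is 3 beats in 7/4, so 7/3 per bar.
B: each chord is 1.5 beats in 4/4, so 8/3 per bar.
C: each chord is 3 beats in 5/4, so 5/3 per bar.
D: each chord is 5 beats in 4/4, so 0.8 per bar.
Fastest is B at 8/3 chords/bar.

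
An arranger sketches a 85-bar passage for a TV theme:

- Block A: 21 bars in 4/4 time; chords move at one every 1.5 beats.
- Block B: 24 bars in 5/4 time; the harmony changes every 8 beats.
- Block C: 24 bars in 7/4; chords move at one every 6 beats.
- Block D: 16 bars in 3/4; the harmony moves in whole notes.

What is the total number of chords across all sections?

111 chords

A has 84 beats and chords last 1.5 each, so 56 chords.
B has 120 beats and chords last 8 each, so 15 chords.
C has 168 beats and chords last 6 each, so 28 chords.
D has 48 beats and chords last 4 each, so 12 chords.
Total: 56 + 15 + 28 + 12 = 111.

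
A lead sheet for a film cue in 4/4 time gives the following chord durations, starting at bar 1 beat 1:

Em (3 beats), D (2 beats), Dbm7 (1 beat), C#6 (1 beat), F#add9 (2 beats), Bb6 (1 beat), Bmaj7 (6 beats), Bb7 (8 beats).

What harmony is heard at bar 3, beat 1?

F#add9

Beat 1 of bar 3 is beat (3−1)×4 + 1 = 9 overall.
Running totals: Em ends at 3, D ends at 5, Dbm7 ends at 6, C#6 ends at 7, F#add9 ends at 9.
Beat 9 falls within F#add9.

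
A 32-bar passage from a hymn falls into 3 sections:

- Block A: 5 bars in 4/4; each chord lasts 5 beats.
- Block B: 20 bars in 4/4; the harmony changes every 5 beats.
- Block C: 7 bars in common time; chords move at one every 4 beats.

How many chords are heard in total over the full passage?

A: 5·4 = 20 beats, 20/5 = 4 chords.
B: 20·4 = 80 beats, 80/5 = 16 chords.
C: 7·4 = 28 beats, 28/4 = 7 chords.
Total: 4 + 16 + 7 = 27.

27 chords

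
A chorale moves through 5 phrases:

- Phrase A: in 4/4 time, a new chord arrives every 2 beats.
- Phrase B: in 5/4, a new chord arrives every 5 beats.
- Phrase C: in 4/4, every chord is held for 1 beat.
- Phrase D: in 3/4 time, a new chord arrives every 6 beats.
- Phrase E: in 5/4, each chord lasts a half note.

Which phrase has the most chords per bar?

Phrase C

A: 4 beats/bar ÷ 2 beats/chord = 2 chords/bar.
B: 5 beats/bar ÷ 5 beats/chord = 1 chord/bar.
C: 4 beats/bar ÷ 1 beat/chord = 4 chords/bar.
D: 3 beats/bar ÷ 6 beats/chord = 0.5 chords/bar.
E: 5 beats/bar ÷ 2 beats/chord = 2.5 chords/bar.
Fastest is C at 4 chords/bar.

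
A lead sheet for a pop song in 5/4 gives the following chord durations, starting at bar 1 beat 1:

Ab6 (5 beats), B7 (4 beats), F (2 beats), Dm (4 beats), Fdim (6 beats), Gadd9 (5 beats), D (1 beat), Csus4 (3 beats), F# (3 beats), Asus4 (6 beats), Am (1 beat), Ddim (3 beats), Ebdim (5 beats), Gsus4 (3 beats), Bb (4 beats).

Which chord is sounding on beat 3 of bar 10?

Beat 3 of bar 10 is beat (10−1)×5 + 3 = 48 overall.
Running totals: Ab6 ends at 5, B7 ends at 9, F ends at 11, Dm ends at 15, Fdim ends at 21, Gadd9 ends at 26, D ends at 27, Csus4 ends at 30, F# ends at 33, Asus4 ends at 39, Am ends at 40, Ddim ends at 43, Ebdim ends at 48.
Beat 48 falls within Ebdim.

Ebdim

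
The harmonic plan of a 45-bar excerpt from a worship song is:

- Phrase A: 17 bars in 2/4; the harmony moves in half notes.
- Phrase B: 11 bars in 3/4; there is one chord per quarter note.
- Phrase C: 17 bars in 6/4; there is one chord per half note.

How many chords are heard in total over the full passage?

101 chords

A: 17·2 = 34 beats, 34/2 = 17 chords.
B: 11·3 = 33 beats, 33/1 = 33 chords.
C: 17·6 = 102 beats, 102/2 = 51 chords.
Total: 17 + 33 + 51 = 101.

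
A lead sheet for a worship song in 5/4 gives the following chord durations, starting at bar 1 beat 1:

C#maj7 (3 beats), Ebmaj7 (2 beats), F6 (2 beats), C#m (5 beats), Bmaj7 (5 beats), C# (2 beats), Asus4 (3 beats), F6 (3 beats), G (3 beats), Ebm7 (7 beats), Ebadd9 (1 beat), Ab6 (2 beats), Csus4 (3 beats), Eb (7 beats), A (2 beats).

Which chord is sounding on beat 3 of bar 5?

F6

Beat 3 of bar 5 is beat (5−1)×5 + 3 = 23 overall.
Running totals: C#maj7 ends at 3, Ebmaj7 ends at 5, F6 ends at 7, C#m ends at 12, Bmaj7 ends at 17, C# ends at 19, Asus4 ends at 22, F6 ends at 25.
Beat 23 falls within F6.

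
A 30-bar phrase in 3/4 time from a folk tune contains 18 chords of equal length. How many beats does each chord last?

5 beats

30 bars × 3 beats/bar = 90 beats total.
90 beats ÷ 18 chords = 5 beats per chord.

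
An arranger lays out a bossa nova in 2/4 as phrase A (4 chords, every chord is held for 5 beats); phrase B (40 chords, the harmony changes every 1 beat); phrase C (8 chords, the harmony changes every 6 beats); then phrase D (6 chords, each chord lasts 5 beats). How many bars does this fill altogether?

69 bars

A: 4 × 5 = 20 beats = 10 bars.
B: 40 × 1 = 40 beats = 20 bars.
C: 8 × 6 = 48 beats = 24 bars.
D: 6 × 5 = 30 beats = 15 bars.
Total: 10 + 20 + 24 + 15 = 69 bars.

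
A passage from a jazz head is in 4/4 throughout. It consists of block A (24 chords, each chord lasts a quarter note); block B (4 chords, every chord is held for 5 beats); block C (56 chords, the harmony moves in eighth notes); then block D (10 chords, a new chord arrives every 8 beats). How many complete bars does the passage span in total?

38 bars

A: 24 × 1 = 24 beats = 6 bars.
B: 4 × 5 = 20 beats = 5 bars.
C: 56 × 0.5 = 28 beats = 7 bars.
D: 10 × 8 = 80 beats = 20 bars.
Total: 6 + 5 + 7 + 20 = 38 bars.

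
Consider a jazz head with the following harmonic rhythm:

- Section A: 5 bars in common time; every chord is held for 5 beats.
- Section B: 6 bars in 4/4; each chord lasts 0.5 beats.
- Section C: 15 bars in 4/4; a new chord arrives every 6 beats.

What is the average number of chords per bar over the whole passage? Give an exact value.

31/13 chords per bar

A: 5 bars of 4 beats is 20 beats; at 5 beats each that's 4 chords.
B: 6 bars of 4 beats is 24 beats; at 0.5 beats each that's 48 chords.
C: 15 bars of 4 beats is 60 beats; at 6 beats each that's 10 chords.
Overall: 62 chords over 26 bars → 62/26 = 31/13 chords per bar.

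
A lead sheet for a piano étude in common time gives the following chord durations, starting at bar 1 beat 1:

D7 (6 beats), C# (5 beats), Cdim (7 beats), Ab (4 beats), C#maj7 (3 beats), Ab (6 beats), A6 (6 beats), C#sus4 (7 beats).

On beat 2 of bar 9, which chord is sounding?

Beat 2 of bar 9 is beat (9−1)×4 + 2 = 34 overall.
Running totals: D7 ends at 6, C# ends at 11, Cdim ends at 18, Ab ends at 22, C#maj7 ends at 25, Ab ends at 31, A6 ends at 37.
Beat 34 falls within A6.

A6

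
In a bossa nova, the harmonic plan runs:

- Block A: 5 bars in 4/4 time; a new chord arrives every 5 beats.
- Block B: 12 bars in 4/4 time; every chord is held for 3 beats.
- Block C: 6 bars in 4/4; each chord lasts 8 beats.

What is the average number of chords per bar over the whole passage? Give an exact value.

A: 5 × 4 = 20 beats ÷ 5 = 4 chords.
B: 12 × 4 = 48 beats ÷ 3 = 16 chords.
C: 6 × 4 = 24 beats ÷ 8 = 3 chords.
Overall: 23 chords over 23 bars → 23/23 = 1 chords per bar.

1 chords per bar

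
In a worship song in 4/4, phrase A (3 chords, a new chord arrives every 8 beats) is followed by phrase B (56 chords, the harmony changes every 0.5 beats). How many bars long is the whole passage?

A: 3 × 8 = 24 beats = 6 bars.
B: 56 × 0.5 = 28 beats = 7 bars.
Total: 6 + 7 = 13 bars.

13 bars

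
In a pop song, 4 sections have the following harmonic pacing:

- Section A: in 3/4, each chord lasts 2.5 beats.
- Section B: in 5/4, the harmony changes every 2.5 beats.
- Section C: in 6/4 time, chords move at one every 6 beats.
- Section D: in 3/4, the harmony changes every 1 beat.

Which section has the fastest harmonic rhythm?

Section D

A: each chord is 2.5 beats in 3/4, so 1.2 per bar.
B: each chord is 2.5 beats in 5/4, so 2 per bar.
C: each chord is 6 beats in 6/4, so 1 per bar.
D: each chord is 1 beat in 3/4, so 3 per bar.
Fastest is D at 3 chords/bar.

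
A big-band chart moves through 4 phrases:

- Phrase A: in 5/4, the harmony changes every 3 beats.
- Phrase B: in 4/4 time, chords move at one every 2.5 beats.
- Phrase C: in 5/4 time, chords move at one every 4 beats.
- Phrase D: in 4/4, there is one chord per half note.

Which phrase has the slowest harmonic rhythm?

Phrase C

A: 5/3 = 5/3 chords/bar.
B: 4/2.5 = 1.6 chords/bar.
C: 5/4 = 1.25 chords/bar.
D: 4/2 = 2 chords/bar.
Slowest is C at 1.25 chords/bar.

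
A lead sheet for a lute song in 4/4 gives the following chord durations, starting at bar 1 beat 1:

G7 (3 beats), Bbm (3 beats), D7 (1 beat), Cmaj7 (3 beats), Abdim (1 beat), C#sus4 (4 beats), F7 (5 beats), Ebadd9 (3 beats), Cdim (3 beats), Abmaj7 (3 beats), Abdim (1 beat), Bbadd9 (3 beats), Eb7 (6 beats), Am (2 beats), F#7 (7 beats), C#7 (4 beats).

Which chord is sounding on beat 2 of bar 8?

Beat 2 of bar 8 is beat (8−1)×4 + 2 = 30 overall.
Running totals: G7 ends at 3, Bbm ends at 6, D7 ends at 7, Cmaj7 ends at 10, Abdim ends at 11, C#sus4 ends at 15, F7 ends at 20, Ebadd9 ends at 23, Cdim ends at 26, Abmaj7 ends at 29, Abdim ends at 30.
Beat 30 falls within Abdim.

Abdim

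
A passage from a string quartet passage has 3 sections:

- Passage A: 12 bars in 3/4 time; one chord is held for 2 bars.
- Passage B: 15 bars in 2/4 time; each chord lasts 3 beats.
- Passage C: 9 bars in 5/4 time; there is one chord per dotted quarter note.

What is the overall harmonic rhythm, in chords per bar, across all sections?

23/18 chords per bar

A: 12 × 3 = 36 beats ÷ 6 = 6 chords.
B: 15 × 2 = 30 beats ÷ 3 = 10 chords.
C: 9 × 5 = 45 beats ÷ 1.5 = 30 chords.
Overall: 46 chords over 36 bars → 46/36 = 23/18 chords per bar.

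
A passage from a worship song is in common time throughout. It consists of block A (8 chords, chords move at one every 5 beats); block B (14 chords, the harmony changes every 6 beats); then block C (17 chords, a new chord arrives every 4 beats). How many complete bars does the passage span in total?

48 bars

A: 8 × 5 = 40 beats = 10 bars.
B: 14 × 6 = 84 beats = 21 bars.
C: 17 × 4 = 68 beats = 17 bars.
Total: 10 + 21 + 17 = 48 bars.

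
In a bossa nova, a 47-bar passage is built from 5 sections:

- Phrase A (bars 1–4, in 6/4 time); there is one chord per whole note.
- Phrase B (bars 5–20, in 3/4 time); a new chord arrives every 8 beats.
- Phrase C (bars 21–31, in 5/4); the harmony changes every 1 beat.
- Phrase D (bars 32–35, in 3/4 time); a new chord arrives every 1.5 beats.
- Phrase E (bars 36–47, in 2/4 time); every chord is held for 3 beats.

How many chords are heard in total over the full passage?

A: 4·6 = 24 beats, 24/4 = 6 chords.
B: 16·3 = 48 beats, 48/8 = 6 chords.
C: 11·5 = 55 beats, 55/1 = 55 chords.
D: 4·3 = 12 beats, 12/1.5 = 8 chords.
E: 12·2 = 24 beats, 24/3 = 8 chords.
Total: 6 + 6 + 55 + 8 + 8 = 83.

83 chords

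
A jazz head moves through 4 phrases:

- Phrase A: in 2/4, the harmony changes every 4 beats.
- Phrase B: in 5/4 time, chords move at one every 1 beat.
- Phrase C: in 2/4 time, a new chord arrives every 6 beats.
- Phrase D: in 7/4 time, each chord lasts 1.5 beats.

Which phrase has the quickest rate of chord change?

A: 2 beats/bar ÷ 4 beats/chord = 0.5 chords/bar.
B: 5 beats/bar ÷ 1 beat/chord = 5 chords/bar.
C: 2 beats/bar ÷ 6 beats/chord = 1/3 chords/bar.
D: 7 beats/bar ÷ 1.5 beats/chord = 14/3 chords/bar.
Fastest is B at 5 chords/bar.

Phrase B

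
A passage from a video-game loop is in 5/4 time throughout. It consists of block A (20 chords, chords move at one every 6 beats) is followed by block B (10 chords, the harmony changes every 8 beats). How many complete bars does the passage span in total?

40 bars

A: 20 × 6 = 120 beats = 24 bars.
B: 10 × 8 = 80 beats = 16 bars.
Total: 24 + 16 = 40 bars.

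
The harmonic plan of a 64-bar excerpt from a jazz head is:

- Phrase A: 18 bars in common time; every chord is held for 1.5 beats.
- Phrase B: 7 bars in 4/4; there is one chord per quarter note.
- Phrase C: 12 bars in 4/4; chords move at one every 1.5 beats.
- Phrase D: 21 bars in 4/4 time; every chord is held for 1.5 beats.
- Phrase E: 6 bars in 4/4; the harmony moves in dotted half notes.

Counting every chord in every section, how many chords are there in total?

172 chords

A: 18·4 = 72 beats, 72/1.5 = 48 chords.
B: 7·4 = 28 beats, 28/1 = 28 chords.
C: 12·4 = 48 beats, 48/1.5 = 32 chords.
D: 21·4 = 84 beats, 84/1.5 = 56 chords.
E: 6·4 = 24 beats, 24/3 = 8 chords.
Total: 48 + 28 + 32 + 56 + 8 = 172.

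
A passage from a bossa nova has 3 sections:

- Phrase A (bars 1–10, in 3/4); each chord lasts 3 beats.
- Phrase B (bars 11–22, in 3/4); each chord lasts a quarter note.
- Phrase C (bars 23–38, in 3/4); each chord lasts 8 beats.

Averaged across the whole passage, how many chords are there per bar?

26/19 chords per bar

A: 10 × 3 = 30 beats ÷ 3 = 10 chords.
B: 12 × 3 = 36 beats ÷ 1 = 36 chords.
C: 16 × 3 = 48 beats ÷ 8 = 6 chords.
Overall: 52 chords over 38 bars → 52/38 = 26/19 chords per bar.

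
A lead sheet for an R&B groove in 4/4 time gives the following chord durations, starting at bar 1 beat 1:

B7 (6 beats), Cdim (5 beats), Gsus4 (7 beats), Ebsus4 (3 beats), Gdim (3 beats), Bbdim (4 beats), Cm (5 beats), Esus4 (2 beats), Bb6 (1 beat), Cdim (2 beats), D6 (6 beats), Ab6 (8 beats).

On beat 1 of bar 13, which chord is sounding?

Beat 1 of bar 13 is beat (13−1)×4 + 1 = 49 overall.
Running totals: B7 ends at 6, Cdim ends at 11, Gsus4 ends at 18, Ebsus4 ends at 21, Gdim ends at 24, Bbdim ends at 28, Cm ends at 33, Esus4 ends at 35, Bb6 ends at 36, Cdim ends at 38, D6 ends at 44, Ab6 ends at 52.
Beat 49 falls within Ab6.

Ab6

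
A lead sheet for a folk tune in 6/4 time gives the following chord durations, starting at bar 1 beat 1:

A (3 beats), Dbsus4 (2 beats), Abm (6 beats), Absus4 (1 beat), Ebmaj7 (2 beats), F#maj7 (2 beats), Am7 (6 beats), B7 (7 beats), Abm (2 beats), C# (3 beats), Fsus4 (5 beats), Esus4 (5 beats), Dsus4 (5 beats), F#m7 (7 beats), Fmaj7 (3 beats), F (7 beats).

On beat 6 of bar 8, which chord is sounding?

Dsus4

Beat 6 of bar 8 is beat (8−1)×6 + 6 = 48 overall.
Running totals: A ends at 3, Dbsus4 ends at 5, Abm ends at 11, Absus4 ends at 12, Ebmaj7 ends at 14, F#maj7 ends at 16, Am7 ends at 22, B7 ends at 29, Abm ends at 31, C# ends at 34, Fsus4 ends at 39, Esus4 ends at 44, Dsus4 ends at 49.
Beat 48 falls within Dsus4.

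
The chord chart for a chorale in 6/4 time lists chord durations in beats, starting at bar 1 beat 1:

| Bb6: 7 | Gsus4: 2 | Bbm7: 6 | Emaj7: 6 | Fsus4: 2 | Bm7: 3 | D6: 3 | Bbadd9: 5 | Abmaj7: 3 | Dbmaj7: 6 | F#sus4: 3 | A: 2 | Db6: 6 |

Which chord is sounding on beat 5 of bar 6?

Abmaj7

Beat 5 of bar 6 is beat (6−1)×6 + 5 = 35 overall.
Running totals: Bb6 ends at 7, Gsus4 ends at 9, Bbm7 ends at 15, Emaj7 ends at 21, Fsus4 ends at 23, Bm7 ends at 26, D6 ends at 29, Bbadd9 ends at 34, Abmaj7 ends at 37.
Beat 35 falls within Abmaj7.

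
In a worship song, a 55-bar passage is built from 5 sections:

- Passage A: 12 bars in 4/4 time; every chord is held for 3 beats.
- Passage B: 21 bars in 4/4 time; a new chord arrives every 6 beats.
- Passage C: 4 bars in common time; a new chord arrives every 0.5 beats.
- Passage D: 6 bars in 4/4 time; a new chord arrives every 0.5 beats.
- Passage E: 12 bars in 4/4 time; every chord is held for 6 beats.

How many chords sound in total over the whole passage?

118 chords

A: 12·4 = 48 beats, 48/3 = 16 chords.
B: 21·4 = 84 beats, 84/6 = 14 chords.
C: 4·4 = 16 beats, 16/0.5 = 32 chords.
D: 6·4 = 24 beats, 24/0.5 = 48 chords.
E: 12·4 = 48 beats, 48/6 = 8 chords.
Total: 16 + 14 + 32 + 48 + 8 = 118.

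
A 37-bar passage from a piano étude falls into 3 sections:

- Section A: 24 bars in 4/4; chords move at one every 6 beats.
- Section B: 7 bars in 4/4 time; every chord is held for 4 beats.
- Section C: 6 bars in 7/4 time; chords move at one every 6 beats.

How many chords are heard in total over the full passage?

30 chords

A: 24·4 = 96 beats, 96/6 = 16 chords.
B: 7·4 = 28 beats, 28/4 = 7 chords.
C: 6·7 = 42 beats, 42/6 = 7 chords.
Total: 16 + 7 + 7 = 30.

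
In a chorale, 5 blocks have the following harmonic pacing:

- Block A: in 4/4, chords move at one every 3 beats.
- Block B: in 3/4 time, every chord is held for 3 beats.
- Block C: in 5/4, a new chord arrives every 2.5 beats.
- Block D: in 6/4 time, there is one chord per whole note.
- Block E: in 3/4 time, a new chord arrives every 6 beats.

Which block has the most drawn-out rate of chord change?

Block E

A: each chord is 3 beats in 4/4, so 4/3 per bar.
B: each chord is 3 beats in 3/4, so 1 per bar.
C: each chord is 2.5 beats in 5/4, so 2 per bar.
D: each chord is 4 beats in 6/4, so 1.5 per bar.
E: each chord is 6 beats in 3/4, so 0.5 per bar.
Slowest is E at 0.5 chords/bar.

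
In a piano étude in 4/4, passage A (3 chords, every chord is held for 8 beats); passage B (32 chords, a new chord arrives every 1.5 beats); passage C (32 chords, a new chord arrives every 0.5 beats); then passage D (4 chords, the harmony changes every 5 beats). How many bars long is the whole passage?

A: 3 × 8 = 24 beats = 6 bars.
B: 32 × 1.5 = 48 beats = 12 bars.
C: 32 × 0.5 = 16 beats = 4 bars.
D: 4 × 5 = 20 beats = 5 bars.
Total: 6 + 12 + 4 + 5 = 27 bars.

27 bars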